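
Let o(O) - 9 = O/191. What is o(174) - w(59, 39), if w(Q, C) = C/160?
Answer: 295431/30560 ≈ 9.6672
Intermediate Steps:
o(O) = 9 + O/191
w(Q, C) = C/160 (w(Q, C) = C*(1/160) = C/160)
o(174) - w(59, 39) = (9 + (1/191)*174) - 39/160 = (9 + 174/191) - 1*39/160 = 1893/191 - 39/160 = 295431/30560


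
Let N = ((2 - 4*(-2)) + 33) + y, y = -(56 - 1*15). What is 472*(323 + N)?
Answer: 153400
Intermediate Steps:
y = -41 (y = -(56 - 15) = -1*41 = -41)
N = 2 (N = ((2 - 4*(-2)) + 33) - 41 = ((2 + 8) + 33) - 41 = (10 + 33) - 41 = 43 - 41 = 2)
472*(323 + N) = 472*(323 + 2) = 472*325 = 153400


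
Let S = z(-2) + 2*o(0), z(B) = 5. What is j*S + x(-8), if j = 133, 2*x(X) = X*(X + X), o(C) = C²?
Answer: 729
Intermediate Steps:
x(X) = X² (x(X) = (X*(X + X))/2 = (X*(2*X))/2 = (2*X²)/2 = X²)
S = 5 (S = 5 + 2*0² = 5 + 2*0 = 5 + 0 = 5)
j*S + x(-8) = 133*5 + (-8)² = 665 + 64 = 729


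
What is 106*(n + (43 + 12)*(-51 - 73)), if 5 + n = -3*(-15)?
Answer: -718680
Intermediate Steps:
n = 40 (n = -5 - 3*(-15) = -5 + 45 = 40)
106*(n + (43 + 12)*(-51 - 73)) = 106*(40 + (43 + 12)*(-51 - 73)) = 106*(40 + 55*(-124)) = 106*(40 - 6820) = 106*(-6780) = -718680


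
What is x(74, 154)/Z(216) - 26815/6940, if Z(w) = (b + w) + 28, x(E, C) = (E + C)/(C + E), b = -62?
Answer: -487339/126308 ≈ -3.8583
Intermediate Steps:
x(E, C) = 1 (x(E, C) = (C + E)/(C + E) = 1)
Z(w) = -34 + w (Z(w) = (-62 + w) + 28 = -34 + w)
x(74, 154)/Z(216) - 26815/6940 = 1/(-34 + 216) - 26815/6940 = 1/182 - 26815*1/6940 = 1*(1/182) - 5363/1388 = 1/182 - 5363/1388 = -487339/126308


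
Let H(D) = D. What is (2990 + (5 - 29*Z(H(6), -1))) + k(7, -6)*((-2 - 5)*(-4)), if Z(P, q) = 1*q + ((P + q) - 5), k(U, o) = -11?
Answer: 2716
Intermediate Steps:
Z(P, q) = -5 + P + 2*q (Z(P, q) = q + (-5 + P + q) = -5 + P + 2*q)
(2990 + (5 - 29*Z(H(6), -1))) + k(7, -6)*((-2 - 5)*(-4)) = (2990 + (5 - 29*(-5 + 6 + 2*(-1)))) - 11*(-2 - 5)*(-4) = (2990 + (5 - 29*(-5 + 6 - 2))) - (-77)*(-4) = (2990 + (5 - 29*(-1))) - 11*28 = (2990 + (5 + 29)) - 308 = (2990 + 34) - 308 = 3024 - 308 = 2716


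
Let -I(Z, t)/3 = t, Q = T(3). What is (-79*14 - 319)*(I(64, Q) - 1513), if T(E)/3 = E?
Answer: 2194500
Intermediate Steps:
T(E) = 3*E
Q = 9 (Q = 3*3 = 9)
I(Z, t) = -3*t
(-79*14 - 319)*(I(64, Q) - 1513) = (-79*14 - 319)*(-3*9 - 1513) = (-1106 - 319)*(-27 - 1513) = -1425*(-1540) = 2194500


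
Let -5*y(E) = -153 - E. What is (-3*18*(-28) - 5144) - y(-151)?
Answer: -18162/5 ≈ -3632.4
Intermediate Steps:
y(E) = 153/5 + E/5 (y(E) = -(-153 - E)/5 = 153/5 + E/5)
(-3*18*(-28) - 5144) - y(-151) = (-3*18*(-28) - 5144) - (153/5 + (⅕)*(-151)) = (-54*(-28) - 5144) - (153/5 - 151/5) = (1512 - 5144) - 1*⅖ = -3632 - ⅖ = -18162/5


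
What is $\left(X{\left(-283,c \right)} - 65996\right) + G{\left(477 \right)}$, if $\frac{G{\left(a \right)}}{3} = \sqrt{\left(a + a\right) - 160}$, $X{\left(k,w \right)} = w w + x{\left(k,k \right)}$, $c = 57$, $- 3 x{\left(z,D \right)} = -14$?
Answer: $- \frac{188227}{3} + 3 \sqrt{794} \approx -62658.0$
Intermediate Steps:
$x{\left(z,D \right)} = \frac{14}{3}$ ($x{\left(z,D \right)} = \left(- \frac{1}{3}\right) \left(-14\right) = \frac{14}{3}$)
$X{\left(k,w \right)} = \frac{14}{3} + w^{2}$ ($X{\left(k,w \right)} = w w + \frac{14}{3} = w^{2} + \frac{14}{3} = \frac{14}{3} + w^{2}$)
$G{\left(a \right)} = 3 \sqrt{-160 + 2 a}$ ($G{\left(a \right)} = 3 \sqrt{\left(a + a\right) - 160} = 3 \sqrt{2 a - 160} = 3 \sqrt{-160 + 2 a}$)
$\left(X{\left(-283,c \right)} - 65996\right) + G{\left(477 \right)} = \left(\left(\frac{14}{3} + 57^{2}\right) - 65996\right) + 3 \sqrt{-160 + 2 \cdot 477} = \left(\left(\frac{14}{3} + 3249\right) - 65996\right) + 3 \sqrt{-160 + 954} = \left(\frac{9761}{3} - 65996\right) + 3 \sqrt{794} = - \frac{188227}{3} + 3 \sqrt{794}$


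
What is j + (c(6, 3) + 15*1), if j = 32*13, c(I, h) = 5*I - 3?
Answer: 458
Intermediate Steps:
c(I, h) = -3 + 5*I
j = 416
j + (c(6, 3) + 15*1) = 416 + ((-3 + 5*6) + 15*1) = 416 + ((-3 + 30) + 15) = 416 + (27 + 15) = 416 + 42 = 458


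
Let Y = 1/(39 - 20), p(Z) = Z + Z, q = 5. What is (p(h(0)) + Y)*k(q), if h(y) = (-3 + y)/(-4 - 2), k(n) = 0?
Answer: 0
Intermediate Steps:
h(y) = ½ - y/6 (h(y) = (-3 + y)/(-6) = (-3 + y)*(-⅙) = ½ - y/6)
p(Z) = 2*Z
Y = 1/19 ≈ 0.052632
(p(h(0)) + Y)*k(q) = (2*(½ - ⅙*0) + 1/19)*0 = (2*(½ + 0) + 1/19)*0 = (2*(½) + 1/19)*0 = (1 + 1/19)*0 = (20/19)*0 = 0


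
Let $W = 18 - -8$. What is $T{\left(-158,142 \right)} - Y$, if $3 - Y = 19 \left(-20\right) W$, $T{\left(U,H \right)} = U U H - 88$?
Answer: $3534917$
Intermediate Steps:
$W = 26$ ($W = 18 + 8 = 26$)
$T{\left(U,H \right)} = -88 + H U^{2}$ ($T{\left(U,H \right)} = U^{2} H - 88 = H U^{2} - 88 = -88 + H U^{2}$)
$Y = 9883$ ($Y = 3 - 19 \left(-20\right) 26 = 3 - \left(-380\right) 26 = 3 - -9880 = 3 + 9880 = 9883$)
$T{\left(-158,142 \right)} - Y = \left(-88 + 142 \left(-158\right)^{2}\right) - 9883 = \left(-88 + 142 \cdot 24964\right) - 9883 = \left(-88 + 3544888\right) - 9883 = 3544800 - 9883 = 3534917$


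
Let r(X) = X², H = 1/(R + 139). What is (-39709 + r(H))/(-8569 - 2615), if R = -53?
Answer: 97895921/27572288 ≈ 3.5505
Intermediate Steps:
H = 1/86 (H = 1/(-53 + 139) = 1/86 ≈ 0.011628)
(-39709 + r(H))/(-8569 - 2615) = (-39709 + (1/86)²)/(-8569 - 2615) = (-39709 + 1/7396)/(-11184) = -293687763/7396*(-1/11184) = 97895921/27572288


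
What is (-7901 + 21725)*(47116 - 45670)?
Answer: 19989504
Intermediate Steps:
(-7901 + 21725)*(47116 - 45670) = 13824*1446 = 19989504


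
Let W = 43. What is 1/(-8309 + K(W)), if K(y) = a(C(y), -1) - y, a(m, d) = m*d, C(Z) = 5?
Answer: -1/8357 ≈ -0.00011966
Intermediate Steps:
a(m, d) = d*m
K(y) = -5 - y (K(y) = -1*5 - y = -5 - y)
1/(-8309 + K(W)) = 1/(-8309 + (-5 - 1*43)) = 1/(-8309 + (-5 - 43)) = 1/(-8309 - 48) = 1/(-8357) = -1/8357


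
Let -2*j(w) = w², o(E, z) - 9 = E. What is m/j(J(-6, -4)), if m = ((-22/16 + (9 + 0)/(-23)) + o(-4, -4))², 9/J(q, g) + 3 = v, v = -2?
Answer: -8850625/1371168 ≈ -6.4548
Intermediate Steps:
J(q, g) = -9/5 (J(q, g) = 9/(-3 - 2) = 9/(-5) = 9*(-⅕) = -9/5)
o(E, z) = 9 + E
j(w) = -w²/2
m = 354025/33856 (m = ((-22/16 + (9 + 0)/(-23)) + (9 - 4))² = ((-22*1/16 + 9*(-1/23)) + 5)² = ((-11/8 - 9/23) + 5)² = (-325/184 + 5)² = (595/184)² = 354025/33856 ≈ 10.457)
m/j(J(-6, -4)) = 354025/(33856*((-(-9/5)²/2))) = 354025/(33856*((-½*81/25))) = 354025/(33856*(-81/50)) = (354025/33856)*(-50/81) = -8850625/1371168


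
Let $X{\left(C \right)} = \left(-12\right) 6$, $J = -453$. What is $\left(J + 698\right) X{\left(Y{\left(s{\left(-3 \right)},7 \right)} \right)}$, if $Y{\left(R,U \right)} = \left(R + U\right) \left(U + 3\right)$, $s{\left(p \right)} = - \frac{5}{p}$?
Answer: $-17640$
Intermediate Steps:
$Y{\left(R,U \right)} = \left(3 + U\right) \left(R + U\right)$ ($Y{\left(R,U \right)} = \left(R + U\right) \left(3 + U\right) = \left(3 + U\right) \left(R + U\right)$)
$X{\left(C \right)} = -72$
$\left(J + 698\right) X{\left(Y{\left(s{\left(-3 \right)},7 \right)} \right)} = \left(-453 + 698\right) \left(-72\right) = 245 \left(-72\right) = -17640$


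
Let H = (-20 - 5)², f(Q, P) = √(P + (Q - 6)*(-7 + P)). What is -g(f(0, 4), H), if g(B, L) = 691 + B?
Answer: -691 - √22 ≈ -695.69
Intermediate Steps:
f(Q, P) = √(P + (-7 + P)*(-6 + Q)) (f(Q, P) = √(P + (-6 + Q)*(-7 + P)) = √(P + (-7 + P)*(-6 + Q)))
H = 625 (H = (-25)² = 625)
-g(f(0, 4), H) = -(691 + √(42 - 7*0 - 5*4 + 4*0)) = -(691 + √(42 + 0 - 20 + 0)) = -(691 + √22) = -691 - √22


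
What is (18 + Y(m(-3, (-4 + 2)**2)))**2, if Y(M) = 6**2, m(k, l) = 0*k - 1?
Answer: 2916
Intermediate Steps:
m(k, l) = -1 (m(k, l) = 0 - 1 = -1)
Y(M) = 36
(18 + Y(m(-3, (-4 + 2)**2)))**2 = (18 + 36)**2 = 54**2 = 2916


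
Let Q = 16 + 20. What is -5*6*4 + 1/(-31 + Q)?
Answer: -599/5 ≈ -119.80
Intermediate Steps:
Q = 36
-5*6*4 + 1/(-31 + Q) = -5*6*4 + 1/(-31 + 36) = -30*4 + 1/5 = -120 + ⅕ = -599/5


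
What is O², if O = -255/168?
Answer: 7225/3136 ≈ 2.3039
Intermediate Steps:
O = -85/56 (O = -255*1/168 = -85/56 ≈ -1.5179)
O² = (-85/56)² = 7225/3136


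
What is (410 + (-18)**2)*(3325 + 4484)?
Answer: 5731806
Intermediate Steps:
(410 + (-18)**2)*(3325 + 4484) = (410 + 324)*7809 = 734*7809 = 5731806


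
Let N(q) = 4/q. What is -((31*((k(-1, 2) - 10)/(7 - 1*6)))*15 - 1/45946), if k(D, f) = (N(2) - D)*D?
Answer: 277743571/45946 ≈ 6045.0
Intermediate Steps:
k(D, f) = D*(2 - D) (k(D, f) = (4/2 - D)*D = (4*(½) - D)*D = (2 - D)*D = D*(2 - D))
-((31*((k(-1, 2) - 10)/(7 - 1*6)))*15 - 1/45946) = -((31*((-(2 - 1*(-1)) - 10)/(7 - 1*6)))*15 - 1/45946) = -((31*((-(2 + 1) - 10)/(7 - 6)))*15 - 1*1/45946) = -((31*((-1*3 - 10)/1))*15 - 1/45946) = -((31*((-3 - 10)*1))*15 - 1/45946) = -((31*(-13*1))*15 - 1/45946) = -((31*(-13))*15 - 1/45946) = -(-403*15 - 1/45946) = -(-6045 - 1/45946) = -1*(-277743571/45946) = 277743571/45946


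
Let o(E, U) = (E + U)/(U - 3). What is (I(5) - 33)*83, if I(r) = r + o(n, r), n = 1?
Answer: -2075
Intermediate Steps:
o(E, U) = (E + U)/(-3 + U)
I(r) = r + (1 + r)/(-3 + r)
(I(5) - 33)*83 = ((1 + 5 + 5*(-3 + 5))/(-3 + 5) - 33)*83 = ((1 + 5 + 5*2)/2 - 33)*83 = ((1 + 5 + 10)/2 - 33)*83 = ((½)*16 - 33)*83 = (8 - 33)*83 = -25*83 = -2075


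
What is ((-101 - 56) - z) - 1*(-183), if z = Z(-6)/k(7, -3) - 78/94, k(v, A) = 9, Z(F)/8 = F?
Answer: 4535/141 ≈ 32.163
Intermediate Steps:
Z(F) = 8*F
z = -869/141 (z = (8*(-6))/9 - 78/94 = -48*1/9 - 78*1/94 = -16/3 - 39/47 = -869/141 ≈ -6.1631)
((-101 - 56) - z) - 1*(-183) = ((-101 - 56) - 1*(-869/141)) - 1*(-183) = (-157 + 869/141) + 183 = -21268/141 + 183 = 4535/141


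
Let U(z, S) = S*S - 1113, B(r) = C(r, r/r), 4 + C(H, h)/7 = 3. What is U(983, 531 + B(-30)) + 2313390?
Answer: 2586853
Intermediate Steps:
C(H, h) = -7 (C(H, h) = -28 + 7*3 = -28 + 21 = -7)
B(r) = -7
U(z, S) = -1113 + S² (U(z, S) = S² - 1113 = -1113 + S²)
U(983, 531 + B(-30)) + 2313390 = (-1113 + (531 - 7)²) + 2313390 = (-1113 + 524²) + 2313390 = (-1113 + 274576) + 2313390 = 273463 + 2313390 = 2586853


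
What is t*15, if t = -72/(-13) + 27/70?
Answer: 16173/182 ≈ 88.863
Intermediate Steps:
t = 5391/910 (t = -72*(-1/13) + 27*(1/70) = 72/13 + 27/70 = 5391/910 ≈ 5.9242)
t*15 = (5391/910)*15 = 16173/182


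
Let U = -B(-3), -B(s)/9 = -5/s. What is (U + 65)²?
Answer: 6400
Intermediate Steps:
B(s) = 45/s (B(s) = -(-45)/s = 45/s)
U = 15 (U = -45/(-3) = -45*(-1)/3 = -1*(-15) = 15)
(U + 65)² = (15 + 65)² = 80² = 6400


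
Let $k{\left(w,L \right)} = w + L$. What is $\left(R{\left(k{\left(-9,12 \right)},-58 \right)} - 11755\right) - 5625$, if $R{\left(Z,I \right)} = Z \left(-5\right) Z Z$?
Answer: $-17515$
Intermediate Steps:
$k{\left(w,L \right)} = L + w$
$R{\left(Z,I \right)} = - 5 Z^{3}$ ($R{\left(Z,I \right)} = - 5 Z Z Z = - 5 Z^{2} Z = - 5 Z^{3}$)
$\left(R{\left(k{\left(-9,12 \right)},-58 \right)} - 11755\right) - 5625 = \left(- 5 \left(12 - 9\right)^{3} - 11755\right) - 5625 = \left(- 5 \cdot 3^{3} - 11755\right) - 5625 = \left(\left(-5\right) 27 - 11755\right) - 5625 = \left(-135 - 11755\right) - 5625 = -11890 - 5625 = -17515$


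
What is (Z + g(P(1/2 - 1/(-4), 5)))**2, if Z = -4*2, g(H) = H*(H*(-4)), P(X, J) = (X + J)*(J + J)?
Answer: 175112289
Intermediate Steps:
P(X, J) = 2*J*(J + X) (P(X, J) = (J + X)*(2*J) = 2*J*(J + X))
g(H) = -4*H**2 (g(H) = H*(-4*H) = -4*H**2)
Z = -8
(Z + g(P(1/2 - 1/(-4), 5)))**2 = (-8 - 4*100*(5 + (1/2 - 1/(-4)))**2)**2 = (-8 - 4*100*(5 + (1*(1/2) - 1*(-1/4)))**2)**2 = (-8 - 4*100*(5 + (1/2 + 1/4))**2)**2 = (-8 - 4*100*(5 + 3/4)**2)**2 = (-8 - 4*(2*5*(23/4))**2)**2 = (-8 - 4*(115/2)**2)**2 = (-8 - 4*13225/4)**2 = (-8 - 13225)**2 = (-13233)**2 = 175112289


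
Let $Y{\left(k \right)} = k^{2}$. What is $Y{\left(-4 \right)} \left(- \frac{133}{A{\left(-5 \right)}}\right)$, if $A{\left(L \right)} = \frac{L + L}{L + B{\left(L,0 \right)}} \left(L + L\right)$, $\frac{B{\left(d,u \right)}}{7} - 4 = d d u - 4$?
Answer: $\frac{532}{5} \approx 106.4$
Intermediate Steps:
$B{\left(d,u \right)} = 7 u d^{2}$ ($B{\left(d,u \right)} = 28 + 7 \left(d d u - 4\right) = 28 + 7 \left(d^{2} u - 4\right) = 28 + 7 \left(u d^{2} - 4\right) = 28 + 7 \left(-4 + u d^{2}\right) = 28 + \left(-28 + 7 u d^{2}\right) = 7 u d^{2}$)
$A{\left(L \right)} = 4 L$ ($A{\left(L \right)} = \frac{L + L}{L + 7 \cdot 0 L^{2}} \left(L + L\right) = \frac{2 L}{L + 0} \cdot 2 L = \frac{2 L}{L} 2 L = 2 \cdot 2 L = 4 L$)
$Y{\left(-4 \right)} \left(- \frac{133}{A{\left(-5 \right)}}\right) = \left(-4\right)^{2} \left(- \frac{133}{4 \left(-5\right)}\right) = 16 \left(- \frac{133}{-20}\right) = 16 \left(\left(-133\right) \left(- \frac{1}{20}\right)\right) = 16 \cdot \frac{133}{20} = \frac{532}{5}$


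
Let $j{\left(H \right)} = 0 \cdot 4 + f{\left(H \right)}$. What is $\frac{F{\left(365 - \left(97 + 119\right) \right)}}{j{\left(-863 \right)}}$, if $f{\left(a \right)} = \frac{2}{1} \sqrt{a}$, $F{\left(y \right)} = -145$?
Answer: $\frac{145 i \sqrt{863}}{1726} \approx 2.4679 i$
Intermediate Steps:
$f{\left(a \right)} = 2 \sqrt{a}$ ($f{\left(a \right)} = 2 \cdot 1 \sqrt{a} = 2 \sqrt{a}$)
$j{\left(H \right)} = 2 \sqrt{H}$ ($j{\left(H \right)} = 0 \cdot 4 + 2 \sqrt{H} = 0 + 2 \sqrt{H} = 2 \sqrt{H}$)
$\frac{F{\left(365 - \left(97 + 119\right) \right)}}{j{\left(-863 \right)}} = - \frac{145}{2 \sqrt{-863}} = - \frac{145}{2 i \sqrt{863}} = - 145 \left(- \frac{i \sqrt{863}}{1726}\right) = \frac{145 i \sqrt{863}}{1726}$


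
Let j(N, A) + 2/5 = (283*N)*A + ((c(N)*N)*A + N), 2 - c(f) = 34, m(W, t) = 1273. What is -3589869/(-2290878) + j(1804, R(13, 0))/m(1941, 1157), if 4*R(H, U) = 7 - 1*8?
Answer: -417713249467/4860479490 ≈ -85.941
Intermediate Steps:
c(f) = -32 (c(f) = 2 - 1*34 = 2 - 34 = -32)
R(H, U) = -¼ (R(H, U) = (7 - 1*8)/4 = (7 - 8)/4 = (¼)*(-1) = -¼)
j(N, A) = -⅖ + N + 251*A*N (j(N, A) = -⅖ + ((283*N)*A + ((-32*N)*A + N)) = -⅖ + (283*A*N + (-32*A*N + N)) = -⅖ + (283*A*N + (N - 32*A*N)) = -⅖ + (N + 251*A*N) = -⅖ + N + 251*A*N)
-3589869/(-2290878) + j(1804, R(13, 0))/m(1941, 1157) = -3589869/(-2290878) + (-⅖ + 1804 + 251*(-¼)*1804)/1273 = -3589869*(-1/2290878) + (-⅖ + 1804 - 113201)*(1/1273) = 1196623/763626 - 556987/5*1/1273 = 1196623/763626 - 556987/6365 = -417713249467/4860479490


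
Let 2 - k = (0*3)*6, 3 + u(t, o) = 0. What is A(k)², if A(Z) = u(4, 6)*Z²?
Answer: 144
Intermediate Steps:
u(t, o) = -3 (u(t, o) = -3 + 0 = -3)
k = 2 (k = 2 - 0*3*6 = 2 - 0*6 = 2 - 1*0 = 2 + 0 = 2)
A(Z) = -3*Z²
A(k)² = (-3*2²)² = (-3*4)² = (-12)² = 144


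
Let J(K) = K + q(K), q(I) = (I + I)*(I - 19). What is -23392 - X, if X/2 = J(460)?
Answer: -835752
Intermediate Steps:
q(I) = 2*I*(-19 + I) (q(I) = (2*I)*(-19 + I) = 2*I*(-19 + I))
J(K) = K + 2*K*(-19 + K)
X = 812360 (X = 2*(460*(-37 + 2*460)) = 2*(460*(-37 + 920)) = 2*(460*883) = 2*406180 = 812360)
-23392 - X = -23392 - 1*812360 = -23392 - 812360 = -835752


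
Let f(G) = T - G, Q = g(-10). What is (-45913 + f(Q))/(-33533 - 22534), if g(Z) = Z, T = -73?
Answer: 45976/56067 ≈ 0.82002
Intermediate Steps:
Q = -10
f(G) = -73 - G
(-45913 + f(Q))/(-33533 - 22534) = (-45913 + (-73 - 1*(-10)))/(-33533 - 22534) = (-45913 + (-73 + 10))/(-56067) = (-45913 - 63)*(-1/56067) = -45976*(-1/56067) = 45976/56067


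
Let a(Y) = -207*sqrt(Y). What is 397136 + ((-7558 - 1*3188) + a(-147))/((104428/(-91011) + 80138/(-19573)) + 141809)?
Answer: 4361645472722706374/10982752268755 - 112225573089*I*sqrt(3)/10982752268755 ≈ 3.9714e+5 - 0.017699*I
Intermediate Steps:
397136 + ((-7558 - 1*3188) + a(-147))/((104428/(-91011) + 80138/(-19573)) + 141809) = 397136 + ((-7558 - 1*3188) - 1449*I*sqrt(3))/((104428/(-91011) + 80138/(-19573)) + 141809) = 397136 + ((-7558 - 3188) - 1449*I*sqrt(3))/((104428*(-1/91011) + 80138*(-1/19573)) + 141809) = 397136 + (-10746 - 1449*I*sqrt(3))/((-104428/91011 - 80138/19573) + 141809) = 397136 + (-10746 - 1449*I*sqrt(3))/(-405974294/77450361 + 141809) = 397136 + (-10746 - 1449*I*sqrt(3))/(10982752268755/77450361) = 397136 + (-10746 - 1449*I*sqrt(3))*(77450361/10982752268755) = 397136 + (-832281579306/10982752268755 - 112225573089*I*sqrt(3)/10982752268755) = 4361645472722706374/10982752268755 - 112225573089*I*sqrt(3)/10982752268755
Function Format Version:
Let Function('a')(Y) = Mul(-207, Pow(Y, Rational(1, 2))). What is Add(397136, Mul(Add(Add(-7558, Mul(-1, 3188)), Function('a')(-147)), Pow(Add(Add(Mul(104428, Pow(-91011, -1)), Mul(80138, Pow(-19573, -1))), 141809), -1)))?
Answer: Add(Rational(4361645472722706374, 10982752268755), Mul(Rational(-112225573089, 10982752268755), I, Pow(3, Rational(1, 2)))) ≈ Add(3.9714e+5, Mul(-0.017699, I))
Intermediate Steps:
Add(397136, Mul(Add(Add(-7558, Mul(-1, 3188)), Function('a')(-147)), Pow(Add(Add(Mul(104428, Pow(-91011, -1)), Mul(80138, Pow(-19573, -1))), 141809), -1))) = Add(397136, Mul(Add(Add(-7558, Mul(-1, 3188)), Mul(-207, Pow(-147, Rational(1, 2)))), Pow(Add(Add(Mul(104428, Pow(-91011, -1)), Mul(80138, Pow(-19573, -1))), 141809), -1))) = Add(397136, Mul(Add(Add(-7558, -3188), Mul(-207, Mul(7, I, Pow(3, Rational(1, 2))))), Pow(Add(Add(Mul(104428, Rational(-1, 91011)), Mul(80138, Rational(-1, 19573))), 141809), -1))) = Add(397136, Mul(Add(-10746, Mul(-1449, I, Pow(3, Rational(1, 2)))), Pow(Add(Add(Rational(-104428, 91011), Rational(-80138, 19573)), 141809), -1))) = Add(397136, Mul(Add(-10746, Mul(-1449, I, Pow(3, Rational(1, 2)))), Pow(Add(Rational(-405974294, 77450361), 141809), -1))) = Add(397136, Mul(Add(-10746, Mul(-1449, I, Pow(3, Rational(1, 2)))), Pow(Rational(10982752268755, 77450361), -1))) = Add(397136, Mul(Add(-10746, Mul(-1449, I, Pow(3, Rational(1, 2)))), Rational(77450361, 10982752268755))) = Add(397136, Add(Rational(-832281579306, 10982752268755), Mul(Rational(-112225573089, 10982752268755), I, Pow(3, Rational(1, 2))))) = Add(Rational(4361645472722706374, 10982752268755), Mul(Rational(-112225573089, 10982752268755), I, Pow(3, Rational(1, 2))))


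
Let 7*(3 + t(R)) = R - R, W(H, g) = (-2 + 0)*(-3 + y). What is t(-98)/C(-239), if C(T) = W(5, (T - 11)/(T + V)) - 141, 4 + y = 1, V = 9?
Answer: 1/43 ≈ 0.023256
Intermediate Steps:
y = -3 (y = -4 + 1 = -3)
W(H, g) = 12 (W(H, g) = (-2 + 0)*(-3 - 3) = -2*(-6) = 12)
t(R) = -3 (t(R) = -3 + (R - R)/7 = -3 + (⅐)*0 = -3 + 0 = -3)
C(T) = -129 (C(T) = 12 - 141 = -129)
t(-98)/C(-239) = -3/(-129) = -3*(-1/129) = 1/43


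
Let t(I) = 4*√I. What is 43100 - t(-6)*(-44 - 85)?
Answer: 43100 + 516*I*√6 ≈ 43100.0 + 1263.9*I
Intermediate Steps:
43100 - t(-6)*(-44 - 85) = 43100 - 4*√(-6)*(-44 - 85) = 43100 - 4*(I*√6)*(-129) = 43100 - 4*I*√6*(-129) = 43100 - (-516)*I*√6 = 43100 + 516*I*√6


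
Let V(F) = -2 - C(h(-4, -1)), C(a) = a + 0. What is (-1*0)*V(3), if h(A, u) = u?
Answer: 0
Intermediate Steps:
C(a) = a
V(F) = -1 (V(F) = -2 - 1*(-1) = -2 + 1 = -1)
(-1*0)*V(3) = -1*0*(-1) = 0*(-1) = 0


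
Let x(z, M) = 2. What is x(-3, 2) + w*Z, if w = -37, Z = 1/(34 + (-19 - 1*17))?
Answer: 41/2 ≈ 20.500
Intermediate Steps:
Z = -1/2 (Z = 1/(34 + (-19 - 17)) = 1/(34 - 36) = 1/(-2) = -1/2 ≈ -0.50000)
x(-3, 2) + w*Z = 2 - 37*(-1/2) = 2 + 37/2 = 41/2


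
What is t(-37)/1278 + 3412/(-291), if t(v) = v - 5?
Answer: -80977/6887 ≈ -11.758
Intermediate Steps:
t(v) = -5 + v
t(-37)/1278 + 3412/(-291) = (-5 - 37)/1278 + 3412/(-291) = -42*1/1278 + 3412*(-1/291) = -7/213 - 3412/291 = -80977/6887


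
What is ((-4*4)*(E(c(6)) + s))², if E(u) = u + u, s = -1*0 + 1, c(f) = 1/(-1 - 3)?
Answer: 64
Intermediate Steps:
c(f) = -¼ (c(f) = 1/(-4) = -¼)
s = 1 (s = 0 + 1 = 1)
E(u) = 2*u
((-4*4)*(E(c(6)) + s))² = ((-4*4)*(2*(-¼) + 1))² = (-16*(-½ + 1))² = (-16*½)² = (-8)² = 64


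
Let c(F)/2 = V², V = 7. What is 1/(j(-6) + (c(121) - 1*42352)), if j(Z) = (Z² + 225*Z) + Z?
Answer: -1/43574 ≈ -2.2949e-5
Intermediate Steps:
j(Z) = Z² + 226*Z
c(F) = 98 (c(F) = 2*7² = 2*49 = 98)
1/(j(-6) + (c(121) - 1*42352)) = 1/(-6*(226 - 6) + (98 - 1*42352)) = 1/(-6*220 + (98 - 42352)) = 1/(-1320 - 42254) = 1/(-43574) = -1/43574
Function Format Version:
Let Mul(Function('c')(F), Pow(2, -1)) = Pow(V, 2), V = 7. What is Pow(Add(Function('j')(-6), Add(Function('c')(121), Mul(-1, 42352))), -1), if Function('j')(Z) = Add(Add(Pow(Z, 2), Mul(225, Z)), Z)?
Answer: Rational(-1, 43574) ≈ -2.2949e-5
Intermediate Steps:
Function('j')(Z) = Add(Pow(Z, 2), Mul(226, Z))
Function('c')(F) = 98 (Function('c')(F) = Mul(2, Pow(7, 2)) = Mul(2, 49) = 98)
Pow(Add(Function('j')(-6), Add(Function('c')(121), Mul(-1, 42352))), -1) = Pow(Add(Mul(-6, Add(226, -6)), Add(98, Mul(-1, 42352))), -1) = Pow(Add(Mul(-6, 220), Add(98, -42352)), -1) = Pow(Add(-1320, -42254), -1) = Pow(-43574, -1) = Rational(-1, 43574)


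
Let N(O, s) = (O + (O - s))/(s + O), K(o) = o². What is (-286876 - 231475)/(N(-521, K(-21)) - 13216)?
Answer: 41468080/1055797 ≈ 39.277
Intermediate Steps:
N(O, s) = (-s + 2*O)/(O + s)
(-286876 - 231475)/(N(-521, K(-21)) - 13216) = (-286876 - 231475)/((-1*(-21)² + 2*(-521))/(-521 + (-21)²) - 13216) = -518351/((-1*441 - 1042)/(-521 + 441) - 13216) = -518351/((-441 - 1042)/(-80) - 13216) = -518351/(-1/80*(-1483) - 13216) = -518351/(1483/80 - 13216) = -518351/(-1055797/80) = -518351*(-80/1055797) = 41468080/1055797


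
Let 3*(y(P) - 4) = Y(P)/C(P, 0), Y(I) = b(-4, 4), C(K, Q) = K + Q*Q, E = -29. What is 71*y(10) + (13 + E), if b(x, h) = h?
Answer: 4162/15 ≈ 277.47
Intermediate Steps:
C(K, Q) = K + Q**2
Y(I) = 4
y(P) = 4 + 4/(3*P) (y(P) = 4 + (4/(P + 0**2))/3 = 4 + (4/(P + 0))/3 = 4 + (4/P)/3 = 4 + 4/(3*P))
71*y(10) + (13 + E) = 71*(4 + (4/3)/10) + (13 - 29) = 71*(4 + (4/3)*(1/10)) - 16 = 71*(4 + 2/15) - 16 = 71*(62/15) - 16 = 4402/15 - 16 = 4162/15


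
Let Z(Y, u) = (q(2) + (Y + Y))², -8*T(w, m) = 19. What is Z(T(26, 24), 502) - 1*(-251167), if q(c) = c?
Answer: 4018793/16 ≈ 2.5117e+5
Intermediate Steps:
T(w, m) = -19/8 (T(w, m) = -⅛*19 = -19/8)
Z(Y, u) = (2 + 2*Y)² (Z(Y, u) = (2 + (Y + Y))² = (2 + 2*Y)²)
Z(T(26, 24), 502) - 1*(-251167) = 4*(1 - 19/8)² - 1*(-251167) = 4*(-11/8)² + 251167 = 4*(121/64) + 251167 = 121/16 + 251167 = 4018793/16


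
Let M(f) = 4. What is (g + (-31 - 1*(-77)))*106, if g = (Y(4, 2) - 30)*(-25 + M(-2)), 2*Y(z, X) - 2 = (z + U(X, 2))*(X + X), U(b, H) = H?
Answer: 42718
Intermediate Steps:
Y(z, X) = 1 + X*(2 + z) (Y(z, X) = 1 + ((z + 2)*(X + X))/2 = 1 + ((2 + z)*(2*X))/2 = 1 + (2*X*(2 + z))/2 = 1 + X*(2 + z))
g = 357 (g = ((1 + 2*2 + 2*4) - 30)*(-25 + 4) = ((1 + 4 + 8) - 30)*(-21) = (13 - 30)*(-21) = -17*(-21) = 357)
(g + (-31 - 1*(-77)))*106 = (357 + (-31 - 1*(-77)))*106 = (357 + (-31 + 77))*106 = (357 + 46)*106 = 403*106 = 42718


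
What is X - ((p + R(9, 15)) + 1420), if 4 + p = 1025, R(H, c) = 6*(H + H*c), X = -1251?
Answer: -4556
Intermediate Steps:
R(H, c) = 6*H + 6*H*c
p = 1021 (p = -4 + 1025 = 1021)
X - ((p + R(9, 15)) + 1420) = -1251 - ((1021 + 6*9*(1 + 15)) + 1420) = -1251 - ((1021 + 6*9*16) + 1420) = -1251 - ((1021 + 864) + 1420) = -1251 - (1885 + 1420) = -1251 - 1*3305 = -1251 - 3305 = -4556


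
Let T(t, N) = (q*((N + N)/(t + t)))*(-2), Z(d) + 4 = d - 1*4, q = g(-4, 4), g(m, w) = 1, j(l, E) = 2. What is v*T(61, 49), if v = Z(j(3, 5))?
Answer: 588/61 ≈ 9.6393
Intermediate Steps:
q = 1
Z(d) = -8 + d (Z(d) = -4 + (d - 1*4) = -4 + (d - 4) = -4 + (-4 + d) = -8 + d)
T(t, N) = -2*N/t (T(t, N) = (1*((N + N)/(t + t)))*(-2) = (1*((2*N)/((2*t))))*(-2) = (1*((2*N)*(1/(2*t))))*(-2) = (1*(N/t))*(-2) = (N/t)*(-2) = -2*N/t)
v = -6 (v = -8 + 2 = -6)
v*T(61, 49) = -(-12)*49/61 = -6*(-98/61) = 588/61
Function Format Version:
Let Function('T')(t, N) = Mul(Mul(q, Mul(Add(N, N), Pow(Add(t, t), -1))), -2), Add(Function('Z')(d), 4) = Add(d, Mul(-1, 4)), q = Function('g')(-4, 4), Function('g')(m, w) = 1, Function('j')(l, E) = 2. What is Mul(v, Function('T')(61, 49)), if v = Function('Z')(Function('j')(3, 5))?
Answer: Rational(588, 61) ≈ 9.6393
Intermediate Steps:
q = 1
Function('Z')(d) = Add(-8, d) (Function('Z')(d) = Add(-4, Add(d, Mul(-1, 4))) = Add(-4, Add(d, -4)) = Add(-4, Add(-4, d)) = Add(-8, d))
Function('T')(t, N) = Mul(-2, N, Pow(t, -1)) (Function('T')(t, N) = Mul(Mul(1, Mul(Add(N, N), Pow(Add(t, t), -1))), -2) = Mul(Mul(1, Mul(Mul(2, N), Pow(Mul(2, t), -1))), -2) = Mul(Mul(1, Mul(Mul(2, N), Mul(Rational(1, 2), Pow(t, -1)))), -2) = Mul(Mul(1, Mul(N, Pow(t, -1))), -2) = Mul(Mul(N, Pow(t, -1)), -2) = Mul(-2, N, Pow(t, -1)))
v = -6 (v = Add(-8, 2) = -6)
Mul(v, Function('T')(61, 49)) = Mul(-6, Mul(-2, 49, Pow(61, -1))) = Mul(-6, Mul(-2, 49, Rational(1, 61))) = Mul(-6, Rational(-98, 61)) = Rational(588, 61)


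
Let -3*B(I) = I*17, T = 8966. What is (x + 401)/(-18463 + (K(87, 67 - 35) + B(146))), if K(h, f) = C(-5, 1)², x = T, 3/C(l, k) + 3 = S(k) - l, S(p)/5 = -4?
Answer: -337212/694451 ≈ -0.48558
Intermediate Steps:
S(p) = -20 (S(p) = 5*(-4) = -20)
C(l, k) = 3/(-23 - l) (C(l, k) = 3/(-3 + (-20 - l)) = 3/(-23 - l))
x = 8966
B(I) = -17*I/3 (B(I) = -I*17/3 = -17*I/3)
K(h, f) = 1/36 (K(h, f) = (-3/(23 - 5))² = (-3/18)² = (-3*1/18)² = (-⅙)² = 1/36)
(x + 401)/(-18463 + (K(87, 67 - 35) + B(146))) = (8966 + 401)/(-18463 + (1/36 - 17/3*146)) = 9367/(-18463 + (1/36 - 2482/3)) = 9367/(-18463 - 29783/36) = 9367/(-694451/36) = 9367*(-36/694451) = -337212/694451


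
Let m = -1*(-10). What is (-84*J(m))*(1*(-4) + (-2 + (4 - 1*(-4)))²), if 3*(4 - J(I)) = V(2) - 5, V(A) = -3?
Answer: -17920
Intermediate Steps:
m = 10
J(I) = 20/3 (J(I) = 4 - (-3 - 5)/3 = 4 - ⅓*(-8) = 4 + 8/3 = 20/3)
(-84*J(m))*(1*(-4) + (-2 + (4 - 1*(-4)))²) = (-84*20/3)*(1*(-4) + (-2 + (4 - 1*(-4)))²) = -560*(-4 + (-2 + (4 + 4))²) = -560*(-4 + (-2 + 8)²) = -560*(-4 + 6²) = -560*(-4 + 36) = -560*32 = -17920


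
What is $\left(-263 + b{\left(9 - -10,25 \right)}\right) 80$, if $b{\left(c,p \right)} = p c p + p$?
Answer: $930960$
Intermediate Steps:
$b{\left(c,p \right)} = p + c p^{2}$ ($b{\left(c,p \right)} = c p p + p = c p^{2} + p = p + c p^{2}$)
$\left(-263 + b{\left(9 - -10,25 \right)}\right) 80 = \left(-263 + 25 \left(1 + \left(9 - -10\right) 25\right)\right) 80 = \left(-263 + 25 \left(1 + \left(9 + 10\right) 25\right)\right) 80 = \left(-263 + 25 \left(1 + 19 \cdot 25\right)\right) 80 = \left(-263 + 25 \left(1 + 475\right)\right) 80 = \left(-263 + 25 \cdot 476\right) 80 = \left(-263 + 11900\right) 80 = 11637 \cdot 80 = 930960$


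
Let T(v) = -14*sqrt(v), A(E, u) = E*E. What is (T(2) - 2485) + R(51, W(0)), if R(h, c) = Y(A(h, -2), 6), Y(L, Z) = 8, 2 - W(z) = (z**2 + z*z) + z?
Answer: -2477 - 14*sqrt(2) ≈ -2496.8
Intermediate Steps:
W(z) = 2 - z - 2*z**2 (W(z) = 2 - ((z**2 + z*z) + z) = 2 - ((z**2 + z**2) + z) = 2 - (2*z**2 + z) = 2 - (z + 2*z**2) = 2 + (-z - 2*z**2) = 2 - z - 2*z**2)
A(E, u) = E**2
R(h, c) = 8
(T(2) - 2485) + R(51, W(0)) = (-14*sqrt(2) - 2485) + 8 = (-2485 - 14*sqrt(2)) + 8 = -2477 - 14*sqrt(2)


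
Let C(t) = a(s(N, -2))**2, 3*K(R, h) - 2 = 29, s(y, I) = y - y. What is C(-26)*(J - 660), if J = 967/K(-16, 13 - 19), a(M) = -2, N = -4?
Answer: -70236/31 ≈ -2265.7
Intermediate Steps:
s(y, I) = 0
K(R, h) = 31/3 (K(R, h) = 2/3 + (1/3)*29 = 2/3 + 29/3 = 31/3)
C(t) = 4 (C(t) = (-2)**2 = 4)
J = 2901/31 (J = 967/(31/3) = 967*(3/31) = 2901/31 ≈ 93.581)
C(-26)*(J - 660) = 4*(2901/31 - 660) = 4*(-17559/31) = -70236/31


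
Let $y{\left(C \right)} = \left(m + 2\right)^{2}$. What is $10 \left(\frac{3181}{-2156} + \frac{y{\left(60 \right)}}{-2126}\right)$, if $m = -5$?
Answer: $- \frac{16955525}{1145914} \approx -14.797$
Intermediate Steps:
$y{\left(C \right)} = 9$ ($y{\left(C \right)} = \left(-5 + 2\right)^{2} = \left(-3\right)^{2} = 9$)
$10 \left(\frac{3181}{-2156} + \frac{y{\left(60 \right)}}{-2126}\right) = 10 \left(\frac{3181}{-2156} + \frac{9}{-2126}\right) = 10 \left(3181 \left(- \frac{1}{2156}\right) + 9 \left(- \frac{1}{2126}\right)\right) = 10 \left(- \frac{3181}{2156} - \frac{9}{2126}\right) = 10 \left(- \frac{3391105}{2291828}\right) = - \frac{16955525}{1145914}$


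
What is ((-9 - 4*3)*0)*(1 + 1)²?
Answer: 0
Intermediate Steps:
((-9 - 4*3)*0)*(1 + 1)² = ((-9 - 12)*0)*2² = -21*0*4 = 0*4 = 0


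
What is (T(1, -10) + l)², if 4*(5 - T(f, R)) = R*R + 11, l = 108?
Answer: 116281/16 ≈ 7267.6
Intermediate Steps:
T(f, R) = 9/4 - R²/4 (T(f, R) = 5 - (R*R + 11)/4 = 5 - (R² + 11)/4 = 5 - (11 + R²)/4 = 5 + (-11/4 - R²/4) = 9/4 - R²/4)
(T(1, -10) + l)² = ((9/4 - ¼*(-10)²) + 108)² = ((9/4 - ¼*100) + 108)² = ((9/4 - 25) + 108)² = (-91/4 + 108)² = (341/4)² = 116281/16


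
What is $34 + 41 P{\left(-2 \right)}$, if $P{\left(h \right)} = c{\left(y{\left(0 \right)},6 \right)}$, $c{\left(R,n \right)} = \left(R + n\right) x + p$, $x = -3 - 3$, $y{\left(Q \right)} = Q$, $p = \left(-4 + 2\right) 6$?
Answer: $-1934$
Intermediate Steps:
$p = -12$ ($p = \left(-2\right) 6 = -12$)
$x = -6$
$c{\left(R,n \right)} = -12 - 6 R - 6 n$ ($c{\left(R,n \right)} = \left(R + n\right) \left(-6\right) - 12 = \left(- 6 R - 6 n\right) - 12 = -12 - 6 R - 6 n$)
$P{\left(h \right)} = -48$ ($P{\left(h \right)} = -12 - 0 - 36 = -12 + 0 - 36 = -48$)
$34 + 41 P{\left(-2 \right)} = 34 + 41 \left(-48\right) = 34 - 1968 = -1934$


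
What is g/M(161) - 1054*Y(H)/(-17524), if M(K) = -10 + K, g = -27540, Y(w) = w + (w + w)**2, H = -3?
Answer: -238679439/1323062 ≈ -180.40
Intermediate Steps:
Y(w) = w + 4*w**2 (Y(w) = w + (2*w)**2 = w + 4*w**2)
g/M(161) - 1054*Y(H)/(-17524) = -27540/(-10 + 161) - (-3162)*(1 + 4*(-3))/(-17524) = -27540/151 - (-3162)*(1 - 12)*(-1/17524) = -27540*1/151 - (-3162)*(-11)*(-1/17524) = -27540/151 - 1054*33*(-1/17524) = -27540/151 - 34782*(-1/17524) = -27540/151 + 17391/8762 = -238679439/1323062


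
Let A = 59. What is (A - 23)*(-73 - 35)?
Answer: -3888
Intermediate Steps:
(A - 23)*(-73 - 35) = (59 - 23)*(-73 - 35) = 36*(-108) = -3888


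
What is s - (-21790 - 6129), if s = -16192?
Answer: 11727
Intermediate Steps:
s - (-21790 - 6129) = -16192 - (-21790 - 6129) = -16192 - 1*(-27919) = -16192 + 27919 = 11727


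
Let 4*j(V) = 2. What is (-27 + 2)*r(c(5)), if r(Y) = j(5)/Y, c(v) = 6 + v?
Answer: -25/22 ≈ -1.1364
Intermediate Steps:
j(V) = ½ (j(V) = (¼)*2 = ½)
r(Y) = 1/(2*Y)
(-27 + 2)*r(c(5)) = (-27 + 2)*(1/(2*(6 + 5))) = -25/(2*11) = -25*1/22 = -25/22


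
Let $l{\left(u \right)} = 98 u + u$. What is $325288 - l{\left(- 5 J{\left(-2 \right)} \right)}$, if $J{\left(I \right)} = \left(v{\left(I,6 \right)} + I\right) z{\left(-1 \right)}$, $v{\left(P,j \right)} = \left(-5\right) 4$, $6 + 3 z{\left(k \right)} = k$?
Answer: $350698$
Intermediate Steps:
$z{\left(k \right)} = -2 + \frac{k}{3}$
$v{\left(P,j \right)} = -20$
$J{\left(I \right)} = \frac{140}{3} - \frac{7 I}{3}$ ($J{\left(I \right)} = \left(-20 + I\right) \left(-2 + \frac{1}{3} \left(-1\right)\right) = \left(-20 + I\right) \left(-2 - \frac{1}{3}\right) = \left(-20 + I\right) \left(- \frac{7}{3}\right) = \frac{140}{3} - \frac{7 I}{3}$)
$l{\left(u \right)} = 99 u$
$325288 - l{\left(- 5 J{\left(-2 \right)} \right)} = 325288 - 99 \left(- 5 \left(\frac{140}{3} - - \frac{14}{3}\right)\right) = 325288 - 99 \left(- 5 \left(\frac{140}{3} + \frac{14}{3}\right)\right) = 325288 - 99 \left(\left(-5\right) \frac{154}{3}\right) = 325288 - 99 \left(- \frac{770}{3}\right) = 325288 - -25410 = 325288 + 25410 = 350698$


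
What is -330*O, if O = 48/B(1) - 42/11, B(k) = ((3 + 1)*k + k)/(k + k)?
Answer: -5076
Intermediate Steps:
B(k) = 5/2 (B(k) = (4*k + k)/((2*k)) = (5*k)*(1/(2*k)) = 5/2)
O = 846/55 (O = 48/(5/2) - 42/11 = 48*(2/5) - 42*1/11 = 96/5 - 42/11 = 846/55 ≈ 15.382)
-330*O = -330*846/55 = -5076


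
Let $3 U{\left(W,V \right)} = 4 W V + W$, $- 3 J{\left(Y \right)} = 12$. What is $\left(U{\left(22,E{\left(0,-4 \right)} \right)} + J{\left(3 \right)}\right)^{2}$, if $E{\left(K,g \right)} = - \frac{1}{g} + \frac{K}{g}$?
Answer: $\frac{1024}{9} \approx 113.78$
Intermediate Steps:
$J{\left(Y \right)} = -4$ ($J{\left(Y \right)} = \left(- \frac{1}{3}\right) 12 = -4$)
$U{\left(W,V \right)} = \frac{W}{3} + \frac{4 V W}{3}$ ($U{\left(W,V \right)} = \frac{4 W V + W}{3} = \frac{4 V W + W}{3} = \frac{W + 4 V W}{3} = \frac{W}{3} + \frac{4 V W}{3}$)
$\left(U{\left(22,E{\left(0,-4 \right)} \right)} + J{\left(3 \right)}\right)^{2} = \left(\frac{1}{3} \cdot 22 \left(1 + 4 \frac{-1 + 0}{-4}\right) - 4\right)^{2} = \left(\frac{1}{3} \cdot 22 \left(1 + 4 \left(\left(- \frac{1}{4}\right) \left(-1\right)\right)\right) - 4\right)^{2} = \left(\frac{1}{3} \cdot 22 \left(1 + 4 \cdot \frac{1}{4}\right) - 4\right)^{2} = \left(\frac{1}{3} \cdot 22 \left(1 + 1\right) - 4\right)^{2} = \left(\frac{1}{3} \cdot 22 \cdot 2 - 4\right)^{2} = \left(\frac{44}{3} - 4\right)^{2} = \left(\frac{32}{3}\right)^{2} = \frac{1024}{9}$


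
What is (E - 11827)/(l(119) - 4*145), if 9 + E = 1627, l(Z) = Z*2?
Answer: 3403/114 ≈ 29.851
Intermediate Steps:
l(Z) = 2*Z
E = 1618 (E = -9 + 1627 = 1618)
(E - 11827)/(l(119) - 4*145) = (1618 - 11827)/(2*119 - 4*145) = -10209/(238 - 580) = -10209/(-342) = -10209*(-1/342) = 3403/114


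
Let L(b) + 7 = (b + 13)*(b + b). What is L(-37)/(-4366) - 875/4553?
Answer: -11874507/19878398 ≈ -0.59736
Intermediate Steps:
L(b) = -7 + 2*b*(13 + b) (L(b) = -7 + (b + 13)*(b + b) = -7 + (13 + b)*(2*b) = -7 + 2*b*(13 + b))
L(-37)/(-4366) - 875/4553 = (-7 + 2*(-37)² + 26*(-37))/(-4366) - 875/4553 = (-7 + 2*1369 - 962)*(-1/4366) - 875*1/4553 = (-7 + 2738 - 962)*(-1/4366) - 875/4553 = 1769*(-1/4366) - 875/4553 = -1769/4366 - 875/4553 = -11874507/19878398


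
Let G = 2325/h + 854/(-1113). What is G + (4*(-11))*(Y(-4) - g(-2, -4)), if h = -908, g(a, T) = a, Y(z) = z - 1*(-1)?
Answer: 5871917/144372 ≈ 40.672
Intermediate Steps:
Y(z) = 1 + z (Y(z) = z + 1 = 1 + z)
G = -480451/144372 (G = 2325/(-908) + 854/(-1113) = 2325*(-1/908) + 854*(-1/1113) = -2325/908 - 122/159 = -480451/144372 ≈ -3.3279)
G + (4*(-11))*(Y(-4) - g(-2, -4)) = -480451/144372 + (4*(-11))*((1 - 4) - 1*(-2)) = -480451/144372 - 44*(-3 + 2) = -480451/144372 - 44*(-1) = -480451/144372 + 44 = 5871917/144372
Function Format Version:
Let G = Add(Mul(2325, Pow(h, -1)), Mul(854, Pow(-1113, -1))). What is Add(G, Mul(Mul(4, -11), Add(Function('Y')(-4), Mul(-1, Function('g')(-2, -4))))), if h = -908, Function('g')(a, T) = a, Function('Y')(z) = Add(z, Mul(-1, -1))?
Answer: Rational(5871917, 144372) ≈ 40.672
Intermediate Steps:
Function('Y')(z) = Add(1, z) (Function('Y')(z) = Add(z, 1) = Add(1, z))
G = Rational(-480451, 144372) (G = Add(Mul(2325, Pow(-908, -1)), Mul(854, Pow(-1113, -1))) = Add(Mul(2325, Rational(-1, 908)), Mul(854, Rational(-1, 1113))) = Add(Rational(-2325, 908), Rational(-122, 159)) = Rational(-480451, 144372) ≈ -3.3279)
Add(G, Mul(Mul(4, -11), Add(Function('Y')(-4), Mul(-1, Function('g')(-2, -4))))) = Add(Rational(-480451, 144372), Mul(Mul(4, -11), Add(Add(1, -4), Mul(-1, -2)))) = Add(Rational(-480451, 144372), Mul(-44, Add(-3, 2))) = Add(Rational(-480451, 144372), Mul(-44, -1)) = Add(Rational(-480451, 144372), 44) = Rational(5871917, 144372)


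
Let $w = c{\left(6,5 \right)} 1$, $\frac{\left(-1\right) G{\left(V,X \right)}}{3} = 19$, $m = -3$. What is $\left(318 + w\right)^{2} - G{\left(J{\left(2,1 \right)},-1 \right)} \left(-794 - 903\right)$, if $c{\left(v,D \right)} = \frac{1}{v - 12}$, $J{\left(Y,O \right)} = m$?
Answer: $\frac{154405}{36} \approx 4289.0$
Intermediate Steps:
$J{\left(Y,O \right)} = -3$
$c{\left(v,D \right)} = \frac{1}{-12 + v}$
$G{\left(V,X \right)} = -57$ ($G{\left(V,X \right)} = \left(-3\right) 19 = -57$)
$w = - \frac{1}{6}$ ($w = \frac{1}{-12 + 6} \cdot 1 = \frac{1}{-6} \cdot 1 = \left(- \frac{1}{6}\right) 1 = - \frac{1}{6} \approx -0.16667$)
$\left(318 + w\right)^{2} - G{\left(J{\left(2,1 \right)},-1 \right)} \left(-794 - 903\right) = \left(318 - \frac{1}{6}\right)^{2} - - 57 \left(-794 - 903\right) = \left(\frac{1907}{6}\right)^{2} - \left(-57\right) \left(-1697\right) = \frac{3636649}{36} - 96729 = \frac{154405}{36}$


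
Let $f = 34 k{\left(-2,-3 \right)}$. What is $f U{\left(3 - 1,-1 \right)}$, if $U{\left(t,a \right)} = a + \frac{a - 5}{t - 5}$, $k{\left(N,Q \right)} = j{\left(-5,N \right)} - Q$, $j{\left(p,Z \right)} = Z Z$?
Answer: $238$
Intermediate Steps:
$j{\left(p,Z \right)} = Z^{2}$
$k{\left(N,Q \right)} = N^{2} - Q$
$U{\left(t,a \right)} = a + \frac{-5 + a}{-5 + t}$
$f = 238$ ($f = 34 \left(\left(-2\right)^{2} - -3\right) = 34 \left(4 + 3\right) = 34 \cdot 7 = 238$)
$f U{\left(3 - 1,-1 \right)} = 238 \frac{-5 - -4 - \left(3 - 1\right)}{-5 + \left(3 - 1\right)} = 238 \frac{-5 + 4 - 2}{-5 + 2} = 238 \frac{-5 + 4 - 2}{-3} = 238 \left(\left(- \frac{1}{3}\right) \left(-3\right)\right) = 238 \cdot 1 = 238$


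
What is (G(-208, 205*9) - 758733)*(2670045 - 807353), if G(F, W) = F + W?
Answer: -1410236662432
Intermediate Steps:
(G(-208, 205*9) - 758733)*(2670045 - 807353) = ((-208 + 205*9) - 758733)*(2670045 - 807353) = ((-208 + 1845) - 758733)*1862692 = (1637 - 758733)*1862692 = -757096*1862692 = -1410236662432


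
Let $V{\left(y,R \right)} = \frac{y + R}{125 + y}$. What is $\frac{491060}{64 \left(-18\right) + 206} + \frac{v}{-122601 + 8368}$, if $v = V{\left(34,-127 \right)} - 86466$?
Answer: $- \frac{34519922771}{66597839} \approx -518.33$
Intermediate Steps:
$V{\left(y,R \right)} = \frac{R + y}{125 + y}$
$v = - \frac{4582729}{53}$ ($v = \frac{-127 + 34}{125 + 34} - 86466 = \frac{1}{159} \left(-93\right) - 86466 = - \frac{31}{53} - 86466 = - \frac{4582729}{53} \approx -86467.0$)
$\frac{491060}{64 \left(-18\right) + 206} + \frac{v}{-122601 + 8368} = \frac{491060}{64 \left(-18\right) + 206} - \frac{4582729}{53 \left(-122601 + 8368\right)} = \frac{491060}{-1152 + 206} - \frac{4582729}{53 \left(-114233\right)} = \frac{491060}{-946} - - \frac{4582729}{6054349} = 491060 \left(- \frac{1}{946}\right) + \frac{4582729}{6054349} = - \frac{5710}{11} + \frac{4582729}{6054349} = - \frac{34519922771}{66597839}$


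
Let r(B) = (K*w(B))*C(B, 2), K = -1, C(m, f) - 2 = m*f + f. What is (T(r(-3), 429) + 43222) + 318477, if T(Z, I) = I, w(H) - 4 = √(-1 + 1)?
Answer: 362128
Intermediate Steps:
w(H) = 4 (w(H) = 4 + √(-1 + 1) = 4 + √0 = 4 + 0 = 4)
C(m, f) = 2 + f + f*m (C(m, f) = 2 + (m*f + f) = 2 + (f*m + f) = 2 + (f + f*m) = 2 + f + f*m)
r(B) = -16 - 8*B (r(B) = (-1*4)*(2 + 2 + 2*B) = -4*(4 + 2*B) = -16 - 8*B)
(T(r(-3), 429) + 43222) + 318477 = (429 + 43222) + 318477 = 43651 + 318477 = 362128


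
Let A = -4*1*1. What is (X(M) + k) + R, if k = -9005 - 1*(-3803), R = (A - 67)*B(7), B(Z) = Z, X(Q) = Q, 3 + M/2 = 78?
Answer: -5549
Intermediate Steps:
M = 150 (M = -6 + 2*78 = -6 + 156 = 150)
A = -4 (A = -4*1 = -4)
R = -497 (R = (-4 - 67)*7 = -71*7 = -497)
k = -5202 (k = -9005 + 3803 = -5202)
(X(M) + k) + R = (150 - 5202) - 497 = -5052 - 497 = -5549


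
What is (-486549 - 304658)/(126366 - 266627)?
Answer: 791207/140261 ≈ 5.6410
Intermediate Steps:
(-486549 - 304658)/(126366 - 266627) = -791207/(-140261) = -791207*(-1/140261) = 791207/140261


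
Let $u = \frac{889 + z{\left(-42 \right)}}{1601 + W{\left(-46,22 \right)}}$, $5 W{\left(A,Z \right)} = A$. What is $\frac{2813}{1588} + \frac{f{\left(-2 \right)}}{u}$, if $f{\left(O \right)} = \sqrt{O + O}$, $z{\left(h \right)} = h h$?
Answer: $\frac{2813}{1588} + \frac{6 i}{5} \approx 1.7714 + 1.2 i$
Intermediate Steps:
$W{\left(A,Z \right)} = \frac{A}{5}$
$z{\left(h \right)} = h^{2}$
$f{\left(O \right)} = \sqrt{2} \sqrt{O}$ ($f{\left(O \right)} = \sqrt{2 O} = \sqrt{2} \sqrt{O}$)
$u = \frac{5}{3}$ ($u = \frac{889 + \left(-42\right)^{2}}{1601 + \frac{1}{5} \left(-46\right)} = \frac{889 + 1764}{1601 - \frac{46}{5}} = \frac{2653}{\frac{7959}{5}} = 2653 \cdot \frac{5}{7959} = \frac{5}{3} \approx 1.6667$)
$\frac{2813}{1588} + \frac{f{\left(-2 \right)}}{u} = \frac{2813}{1588} + \frac{\sqrt{2} \sqrt{-2}}{\frac{5}{3}} = 2813 \cdot \frac{1}{1588} + \sqrt{2} i \sqrt{2} \cdot \frac{3}{5} = \frac{2813}{1588} + 2 i \frac{3}{5} = \frac{2813}{1588} + \frac{6 i}{5}$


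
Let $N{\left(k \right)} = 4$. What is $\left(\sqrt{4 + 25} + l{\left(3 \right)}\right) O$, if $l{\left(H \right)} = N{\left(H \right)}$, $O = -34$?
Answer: $-136 - 34 \sqrt{29} \approx -319.1$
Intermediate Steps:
$l{\left(H \right)} = 4$
$\left(\sqrt{4 + 25} + l{\left(3 \right)}\right) O = \left(\sqrt{4 + 25} + 4\right) \left(-34\right) = \left(\sqrt{29} + 4\right) \left(-34\right) = \left(4 + \sqrt{29}\right) \left(-34\right) = -136 - 34 \sqrt{29}$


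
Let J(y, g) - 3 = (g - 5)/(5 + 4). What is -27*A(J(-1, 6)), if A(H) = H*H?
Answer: -784/3 ≈ -261.33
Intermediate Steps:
J(y, g) = 22/9 + g/9 (J(y, g) = 3 + (g - 5)/(5 + 4) = 3 + (-5 + g)/9 = 3 + (-5 + g)*(⅑) = 3 + (-5/9 + g/9) = 22/9 + g/9)
A(H) = H²
-27*A(J(-1, 6)) = -27*(22/9 + (⅑)*6)² = -27*(22/9 + ⅔)² = -27*(28/9)² = -27*784/81 = -784/3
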